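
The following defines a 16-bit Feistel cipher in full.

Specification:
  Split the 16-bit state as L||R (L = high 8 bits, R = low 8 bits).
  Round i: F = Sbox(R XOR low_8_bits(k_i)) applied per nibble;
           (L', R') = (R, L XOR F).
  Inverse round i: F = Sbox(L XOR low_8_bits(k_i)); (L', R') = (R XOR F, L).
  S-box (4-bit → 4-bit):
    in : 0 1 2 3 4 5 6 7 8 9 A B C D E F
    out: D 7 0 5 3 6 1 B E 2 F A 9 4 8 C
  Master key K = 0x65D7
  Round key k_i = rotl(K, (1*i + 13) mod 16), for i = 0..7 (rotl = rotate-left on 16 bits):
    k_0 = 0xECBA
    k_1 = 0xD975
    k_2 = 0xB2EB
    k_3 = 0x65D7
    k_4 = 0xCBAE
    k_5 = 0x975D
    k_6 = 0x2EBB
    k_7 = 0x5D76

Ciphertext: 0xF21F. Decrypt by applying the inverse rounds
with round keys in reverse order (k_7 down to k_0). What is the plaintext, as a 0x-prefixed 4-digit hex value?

s_0 = ciphertext = 0xF21F
s_1 = InvRound(s_0, k_7) = 0xFCF2
s_2 = InvRound(s_1, k_6) = 0xC9FC
s_3 = InvRound(s_2, k_5) = 0xDFC9
s_4 = InvRound(s_3, k_4) = 0x7EDF
s_5 = InvRound(s_4, k_3) = 0x2D7E
s_6 = InvRound(s_5, k_2) = 0xEF2D
s_7 = InvRound(s_6, k_1) = 0x02EF
s_8 = InvRound(s_7, k_0) = 0x4102

0x4102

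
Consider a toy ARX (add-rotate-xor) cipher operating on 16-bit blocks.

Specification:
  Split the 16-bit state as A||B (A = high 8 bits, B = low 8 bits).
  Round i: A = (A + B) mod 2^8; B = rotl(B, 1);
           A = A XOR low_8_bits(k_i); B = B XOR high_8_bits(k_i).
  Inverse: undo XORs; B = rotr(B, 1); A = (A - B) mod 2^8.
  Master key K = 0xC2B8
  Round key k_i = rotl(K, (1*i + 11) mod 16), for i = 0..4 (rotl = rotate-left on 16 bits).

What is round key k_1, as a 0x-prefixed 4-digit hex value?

0x8C2B

K = 0xC2B8
k_0 = rotl(K, (1*0+11) mod 16) = rotl(K, 11) = 0xC615
k_1 = rotl(K, (1*1+11) mod 16) = rotl(K, 12) = 0x8C2B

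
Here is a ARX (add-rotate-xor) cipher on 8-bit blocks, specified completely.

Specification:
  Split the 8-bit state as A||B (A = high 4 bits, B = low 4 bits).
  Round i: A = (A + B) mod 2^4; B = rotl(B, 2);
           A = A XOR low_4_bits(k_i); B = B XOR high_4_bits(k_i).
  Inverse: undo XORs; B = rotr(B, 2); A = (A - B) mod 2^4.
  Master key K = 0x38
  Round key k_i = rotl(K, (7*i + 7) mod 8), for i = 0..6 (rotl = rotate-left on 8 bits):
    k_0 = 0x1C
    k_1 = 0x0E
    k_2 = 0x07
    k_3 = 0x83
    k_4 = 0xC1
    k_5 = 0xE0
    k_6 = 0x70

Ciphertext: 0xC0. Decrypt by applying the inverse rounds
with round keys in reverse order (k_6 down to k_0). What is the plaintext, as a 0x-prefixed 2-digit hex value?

0x4C

s_0 = ciphertext = 0xC0
s_1 = InvRound(s_0, k_6) = 0xFD
s_2 = InvRound(s_1, k_5) = 0x3C
s_3 = InvRound(s_2, k_4) = 0x20
s_4 = InvRound(s_3, k_3) = 0xF2
s_5 = InvRound(s_4, k_2) = 0x08
s_6 = InvRound(s_5, k_1) = 0xC2
s_7 = InvRound(s_6, k_0) = 0x4C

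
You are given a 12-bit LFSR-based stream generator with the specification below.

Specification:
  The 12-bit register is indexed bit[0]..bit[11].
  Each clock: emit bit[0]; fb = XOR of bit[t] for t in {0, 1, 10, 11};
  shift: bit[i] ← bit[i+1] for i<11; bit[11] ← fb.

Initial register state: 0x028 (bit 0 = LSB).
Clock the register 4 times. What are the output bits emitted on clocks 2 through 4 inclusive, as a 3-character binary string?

001

reg_0 = 0x028
clock 1: out=0, reg = 0x014
clock 2: out=0, reg = 0x00A
clock 3: out=0, reg = 0x805
clock 4: out=1, reg = 0x402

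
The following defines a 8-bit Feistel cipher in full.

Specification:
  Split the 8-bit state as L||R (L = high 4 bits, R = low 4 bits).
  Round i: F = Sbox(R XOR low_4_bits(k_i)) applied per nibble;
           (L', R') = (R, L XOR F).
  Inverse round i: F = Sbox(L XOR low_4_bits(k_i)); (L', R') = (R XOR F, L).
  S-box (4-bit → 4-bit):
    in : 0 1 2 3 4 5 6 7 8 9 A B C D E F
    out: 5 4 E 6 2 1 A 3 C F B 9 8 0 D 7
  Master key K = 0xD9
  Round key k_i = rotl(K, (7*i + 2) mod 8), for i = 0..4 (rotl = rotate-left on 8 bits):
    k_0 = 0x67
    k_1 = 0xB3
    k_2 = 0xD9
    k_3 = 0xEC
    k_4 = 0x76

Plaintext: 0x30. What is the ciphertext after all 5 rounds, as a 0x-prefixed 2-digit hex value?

0xF8

s_0 = plaintext = 0x30
s_1 = Round(s_0, k_0) = 0x00
s_2 = Round(s_1, k_1) = 0x06
s_3 = Round(s_2, k_2) = 0x67
s_4 = Round(s_3, k_3) = 0x7F
s_5 = Round(s_4, k_4) = 0xF8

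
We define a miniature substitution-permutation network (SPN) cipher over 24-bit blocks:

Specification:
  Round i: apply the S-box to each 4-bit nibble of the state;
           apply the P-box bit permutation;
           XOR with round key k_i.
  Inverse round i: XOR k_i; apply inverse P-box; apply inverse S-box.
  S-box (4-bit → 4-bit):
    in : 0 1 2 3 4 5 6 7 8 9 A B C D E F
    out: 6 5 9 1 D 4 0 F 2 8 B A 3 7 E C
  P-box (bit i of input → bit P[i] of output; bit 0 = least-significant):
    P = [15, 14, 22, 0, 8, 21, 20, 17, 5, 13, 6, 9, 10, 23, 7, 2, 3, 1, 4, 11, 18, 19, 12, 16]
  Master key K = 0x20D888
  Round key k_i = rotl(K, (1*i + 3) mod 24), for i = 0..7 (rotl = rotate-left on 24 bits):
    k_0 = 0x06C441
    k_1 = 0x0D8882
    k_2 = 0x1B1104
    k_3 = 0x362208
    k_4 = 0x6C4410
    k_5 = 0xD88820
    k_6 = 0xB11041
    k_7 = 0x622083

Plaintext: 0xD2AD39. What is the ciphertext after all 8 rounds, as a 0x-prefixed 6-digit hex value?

s_0 = plaintext = 0xD2AD39
s_1 = Round(s_0, k_0) = 0x8AF92C
s_2 = Round(s_1, k_1) = 0x07430C
s_3 = Round(s_2, k_2) = 0x23CDBA
s_4 = Round(s_3, k_3) = 0x91C661
s_5 = Round(s_4, k_4) = 0xADC008
s_6 = Round(s_5, k_5) = 0x65EC7A
s_7 = Round(s_6, k_6) = 0x03F1F4
s_8 = Round(s_7, k_7) = 0x38B06E

0x38B06E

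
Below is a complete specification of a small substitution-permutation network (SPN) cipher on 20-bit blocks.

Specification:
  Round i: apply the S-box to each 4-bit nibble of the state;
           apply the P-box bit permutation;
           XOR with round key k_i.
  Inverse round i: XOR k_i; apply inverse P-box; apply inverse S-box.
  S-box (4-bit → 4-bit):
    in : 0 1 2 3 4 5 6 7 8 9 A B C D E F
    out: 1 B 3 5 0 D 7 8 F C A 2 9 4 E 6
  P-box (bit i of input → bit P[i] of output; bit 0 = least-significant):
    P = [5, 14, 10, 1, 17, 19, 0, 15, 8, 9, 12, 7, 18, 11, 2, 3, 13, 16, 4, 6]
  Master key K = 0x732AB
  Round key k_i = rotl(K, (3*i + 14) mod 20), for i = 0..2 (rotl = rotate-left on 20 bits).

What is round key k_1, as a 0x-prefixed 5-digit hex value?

0x6E655

K = 0x732AB
k_0 = rotl(K, (3*0+14) mod 20) = rotl(K, 14) = 0xADCCA
k_1 = rotl(K, (3*1+14) mod 20) = rotl(K, 17) = 0x6E655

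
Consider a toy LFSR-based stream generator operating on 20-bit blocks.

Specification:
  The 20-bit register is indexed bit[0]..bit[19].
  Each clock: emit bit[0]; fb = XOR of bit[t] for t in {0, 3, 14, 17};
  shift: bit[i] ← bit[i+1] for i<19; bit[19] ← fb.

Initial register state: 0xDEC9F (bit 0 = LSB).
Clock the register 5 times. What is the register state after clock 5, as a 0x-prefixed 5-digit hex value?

0xAEF64

reg_0 = 0xDEC9F
clock 1: out=1, reg = 0xEF64F
clock 2: out=1, reg = 0x77B27
clock 3: out=1, reg = 0xBBD93
clock 4: out=1, reg = 0x5DEC9
clock 5: out=1, reg = 0xAEF64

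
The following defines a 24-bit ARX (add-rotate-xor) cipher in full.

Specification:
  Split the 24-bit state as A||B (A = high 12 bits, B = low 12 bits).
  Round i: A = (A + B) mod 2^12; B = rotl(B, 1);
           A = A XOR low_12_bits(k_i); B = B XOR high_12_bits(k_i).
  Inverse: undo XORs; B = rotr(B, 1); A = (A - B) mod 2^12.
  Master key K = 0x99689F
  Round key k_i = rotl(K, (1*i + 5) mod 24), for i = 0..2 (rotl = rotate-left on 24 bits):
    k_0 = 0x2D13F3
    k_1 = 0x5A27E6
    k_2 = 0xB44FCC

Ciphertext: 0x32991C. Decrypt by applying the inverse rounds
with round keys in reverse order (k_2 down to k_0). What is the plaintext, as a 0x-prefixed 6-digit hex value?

s_0 = ciphertext = 0x32991C
s_1 = InvRound(s_0, k_2) = 0xBB912C
s_2 = InvRound(s_1, k_1) = 0xA18247
s_3 = InvRound(s_2, k_0) = 0x9A004B

0x9A004B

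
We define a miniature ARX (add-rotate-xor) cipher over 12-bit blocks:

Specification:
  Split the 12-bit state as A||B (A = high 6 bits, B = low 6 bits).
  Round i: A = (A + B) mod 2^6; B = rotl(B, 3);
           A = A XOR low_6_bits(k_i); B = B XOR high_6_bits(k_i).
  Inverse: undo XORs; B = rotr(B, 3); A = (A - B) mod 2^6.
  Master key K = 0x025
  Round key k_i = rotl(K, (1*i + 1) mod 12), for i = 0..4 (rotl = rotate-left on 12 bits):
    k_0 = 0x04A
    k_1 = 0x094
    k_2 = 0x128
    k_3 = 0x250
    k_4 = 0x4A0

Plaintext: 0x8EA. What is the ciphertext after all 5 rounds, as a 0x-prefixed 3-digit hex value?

0x01B

s_0 = plaintext = 0x8EA
s_1 = Round(s_0, k_0) = 0x1D4
s_2 = Round(s_1, k_1) = 0x3E0
s_3 = Round(s_2, k_2) = 0x1C0
s_4 = Round(s_3, k_3) = 0x5C9
s_5 = Round(s_4, k_4) = 0x01B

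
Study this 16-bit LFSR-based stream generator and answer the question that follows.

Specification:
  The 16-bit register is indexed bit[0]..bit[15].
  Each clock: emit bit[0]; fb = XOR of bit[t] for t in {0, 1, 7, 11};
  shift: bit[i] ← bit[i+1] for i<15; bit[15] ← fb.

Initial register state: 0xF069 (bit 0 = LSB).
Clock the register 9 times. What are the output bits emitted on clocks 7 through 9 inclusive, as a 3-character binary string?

100

reg_0 = 0xF069
clock 1: out=1, reg = 0xF834
clock 2: out=0, reg = 0xFC1A
clock 3: out=0, reg = 0x7E0D
clock 4: out=1, reg = 0x3F06
clock 5: out=0, reg = 0x1F83
clock 6: out=1, reg = 0x0FC1
clock 7: out=1, reg = 0x87E0
clock 8: out=0, reg = 0xC3F0
clock 9: out=0, reg = 0xE1F8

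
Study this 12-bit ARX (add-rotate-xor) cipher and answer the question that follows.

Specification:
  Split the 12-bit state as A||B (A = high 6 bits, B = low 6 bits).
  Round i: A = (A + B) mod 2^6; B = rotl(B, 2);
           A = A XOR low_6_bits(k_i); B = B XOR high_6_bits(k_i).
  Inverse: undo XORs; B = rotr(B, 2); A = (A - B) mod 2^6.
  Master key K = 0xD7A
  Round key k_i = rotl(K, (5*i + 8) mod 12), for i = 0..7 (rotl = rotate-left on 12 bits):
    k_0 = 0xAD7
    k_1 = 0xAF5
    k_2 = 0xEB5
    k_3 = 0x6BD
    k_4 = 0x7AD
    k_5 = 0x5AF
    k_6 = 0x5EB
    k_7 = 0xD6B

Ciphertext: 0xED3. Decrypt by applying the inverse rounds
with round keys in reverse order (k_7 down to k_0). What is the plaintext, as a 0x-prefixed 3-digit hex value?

s_0 = ciphertext = 0xED3
s_1 = InvRound(s_0, k_7) = 0x9E9
s_2 = InvRound(s_1, k_6) = 0x76F
s_3 = InvRound(s_2, k_5) = 0x51E
s_4 = InvRound(s_3, k_4) = 0xE40
s_5 = InvRound(s_4, k_3) = 0x7A6
s_6 = InvRound(s_5, k_2) = 0x907
s_7 = InvRound(s_6, k_1) = 0x18B
s_8 = InvRound(s_7, k_0) = 0x248

0x248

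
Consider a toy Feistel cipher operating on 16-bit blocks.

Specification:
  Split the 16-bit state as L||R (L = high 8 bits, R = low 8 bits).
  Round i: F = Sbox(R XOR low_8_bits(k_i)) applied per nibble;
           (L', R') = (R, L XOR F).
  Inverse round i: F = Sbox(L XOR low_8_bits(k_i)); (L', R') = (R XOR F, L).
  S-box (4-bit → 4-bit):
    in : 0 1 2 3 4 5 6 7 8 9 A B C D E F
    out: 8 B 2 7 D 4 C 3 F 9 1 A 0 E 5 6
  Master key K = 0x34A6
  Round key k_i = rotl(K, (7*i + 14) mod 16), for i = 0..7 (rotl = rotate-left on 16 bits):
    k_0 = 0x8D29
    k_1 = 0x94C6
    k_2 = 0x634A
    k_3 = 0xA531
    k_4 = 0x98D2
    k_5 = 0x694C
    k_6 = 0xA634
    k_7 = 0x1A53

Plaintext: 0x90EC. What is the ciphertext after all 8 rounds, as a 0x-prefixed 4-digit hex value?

0x8D56

s_0 = plaintext = 0x90EC
s_1 = Round(s_0, k_0) = 0xEC94
s_2 = Round(s_1, k_1) = 0x94AE
s_3 = Round(s_2, k_2) = 0xAEC9
s_4 = Round(s_3, k_3) = 0xC9C1
s_5 = Round(s_4, k_4) = 0xC17E
s_6 = Round(s_5, k_5) = 0x7EB3
s_7 = Round(s_6, k_6) = 0xB38D
s_8 = Round(s_7, k_7) = 0x8D56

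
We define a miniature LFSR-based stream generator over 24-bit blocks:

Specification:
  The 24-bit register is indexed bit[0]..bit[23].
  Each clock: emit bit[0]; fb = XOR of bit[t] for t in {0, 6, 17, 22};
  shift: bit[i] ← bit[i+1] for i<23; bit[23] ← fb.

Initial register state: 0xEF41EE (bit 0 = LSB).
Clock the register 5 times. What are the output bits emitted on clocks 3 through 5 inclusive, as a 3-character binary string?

110

reg_0 = 0xEF41EE
clock 1: out=0, reg = 0xF7A0F7
clock 2: out=1, reg = 0x7BD07B
clock 3: out=1, reg = 0x3DE83D
clock 4: out=1, reg = 0x9EF41E
clock 5: out=0, reg = 0xCF7A0F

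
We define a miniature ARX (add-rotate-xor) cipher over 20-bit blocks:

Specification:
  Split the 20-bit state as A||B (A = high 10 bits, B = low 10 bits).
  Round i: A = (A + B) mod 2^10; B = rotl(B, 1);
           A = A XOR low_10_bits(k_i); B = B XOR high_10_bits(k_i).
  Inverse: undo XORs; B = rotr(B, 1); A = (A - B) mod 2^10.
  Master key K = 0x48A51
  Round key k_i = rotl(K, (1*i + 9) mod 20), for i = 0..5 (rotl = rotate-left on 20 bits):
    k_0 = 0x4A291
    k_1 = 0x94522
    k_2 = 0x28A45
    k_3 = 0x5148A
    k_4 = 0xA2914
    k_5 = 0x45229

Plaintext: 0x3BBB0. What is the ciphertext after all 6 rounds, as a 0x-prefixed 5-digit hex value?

s_0 = plaintext = 0x3BBB0
s_1 = Round(s_0, k_0) = 0x83E49
s_2 = Round(s_1, k_1) = 0x5EAC2
s_3 = Round(s_2, k_2) = 0x9E527
s_4 = Round(s_3, k_3) = 0xCAB0B
s_5 = Round(s_4, k_4) = 0xC849D
s_6 = Round(s_5, k_5) = 0x65C2E

0x65C2E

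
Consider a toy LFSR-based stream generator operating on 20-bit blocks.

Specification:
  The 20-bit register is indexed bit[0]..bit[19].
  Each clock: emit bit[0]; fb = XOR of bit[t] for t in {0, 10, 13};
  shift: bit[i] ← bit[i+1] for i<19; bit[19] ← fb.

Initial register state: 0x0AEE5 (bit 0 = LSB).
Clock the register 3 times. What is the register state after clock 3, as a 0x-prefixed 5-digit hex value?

reg_0 = 0x0AEE5
clock 1: out=1, reg = 0x85772
clock 2: out=0, reg = 0xC2BB9
clock 3: out=1, reg = 0x615DC

0x615DC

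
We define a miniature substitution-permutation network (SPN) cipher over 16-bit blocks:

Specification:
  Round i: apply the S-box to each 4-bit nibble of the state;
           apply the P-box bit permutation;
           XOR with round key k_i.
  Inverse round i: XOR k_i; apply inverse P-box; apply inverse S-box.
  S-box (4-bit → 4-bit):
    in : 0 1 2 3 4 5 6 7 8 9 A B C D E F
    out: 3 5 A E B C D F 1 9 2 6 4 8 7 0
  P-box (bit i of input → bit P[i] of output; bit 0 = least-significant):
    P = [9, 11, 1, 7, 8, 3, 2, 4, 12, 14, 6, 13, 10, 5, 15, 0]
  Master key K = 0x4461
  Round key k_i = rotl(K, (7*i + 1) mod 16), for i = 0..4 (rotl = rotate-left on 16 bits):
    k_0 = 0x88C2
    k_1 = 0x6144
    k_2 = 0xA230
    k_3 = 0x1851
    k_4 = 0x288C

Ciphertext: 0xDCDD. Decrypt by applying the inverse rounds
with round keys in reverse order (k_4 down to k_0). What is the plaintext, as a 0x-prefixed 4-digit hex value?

0x183B

s_0 = ciphertext = 0xDCDD
s_1 = InvRound(s_0, k_4) = 0x67DF
s_2 = InvRound(s_1, k_3) = 0x84E7
s_3 = InvRound(s_2, k_2) = 0x9556
s_4 = InvRound(s_3, k_1) = 0x14DC
s_5 = InvRound(s_4, k_0) = 0x183B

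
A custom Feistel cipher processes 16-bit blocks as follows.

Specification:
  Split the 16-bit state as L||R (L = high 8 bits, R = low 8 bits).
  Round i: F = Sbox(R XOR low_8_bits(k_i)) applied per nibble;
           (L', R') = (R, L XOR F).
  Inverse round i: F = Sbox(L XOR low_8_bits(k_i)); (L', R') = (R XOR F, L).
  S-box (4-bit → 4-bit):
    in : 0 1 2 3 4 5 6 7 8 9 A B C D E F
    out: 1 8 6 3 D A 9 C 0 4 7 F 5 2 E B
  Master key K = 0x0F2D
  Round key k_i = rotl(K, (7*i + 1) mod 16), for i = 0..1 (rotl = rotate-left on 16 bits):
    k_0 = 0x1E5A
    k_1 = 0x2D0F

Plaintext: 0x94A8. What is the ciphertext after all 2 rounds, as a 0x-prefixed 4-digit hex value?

s_0 = plaintext = 0x94A8
s_1 = Round(s_0, k_0) = 0xA822
s_2 = Round(s_1, k_1) = 0x22CA

0x22CA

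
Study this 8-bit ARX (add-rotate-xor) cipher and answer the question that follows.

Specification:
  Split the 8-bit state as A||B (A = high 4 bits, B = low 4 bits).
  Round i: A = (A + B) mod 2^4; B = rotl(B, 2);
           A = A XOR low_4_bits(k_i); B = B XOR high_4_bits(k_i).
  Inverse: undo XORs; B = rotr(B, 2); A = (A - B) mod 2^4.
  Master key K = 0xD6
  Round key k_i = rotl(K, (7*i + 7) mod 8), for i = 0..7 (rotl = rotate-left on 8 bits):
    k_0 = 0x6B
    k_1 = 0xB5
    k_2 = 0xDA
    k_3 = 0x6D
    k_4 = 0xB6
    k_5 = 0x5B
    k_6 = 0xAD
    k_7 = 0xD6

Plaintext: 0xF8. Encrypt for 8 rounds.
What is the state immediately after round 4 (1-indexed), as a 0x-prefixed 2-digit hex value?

s_0 = plaintext = 0xF8
s_1 = Round(s_0, k_0) = 0xC4
s_2 = Round(s_1, k_1) = 0x5A
s_3 = Round(s_2, k_2) = 0x57
s_4 = Round(s_3, k_3) = 0x1B
s_5 = Round(s_4, k_4) = 0xA5
s_6 = Round(s_5, k_5) = 0x40
s_7 = Round(s_6, k_6) = 0x9A
s_8 = Round(s_7, k_7) = 0x57

0x1B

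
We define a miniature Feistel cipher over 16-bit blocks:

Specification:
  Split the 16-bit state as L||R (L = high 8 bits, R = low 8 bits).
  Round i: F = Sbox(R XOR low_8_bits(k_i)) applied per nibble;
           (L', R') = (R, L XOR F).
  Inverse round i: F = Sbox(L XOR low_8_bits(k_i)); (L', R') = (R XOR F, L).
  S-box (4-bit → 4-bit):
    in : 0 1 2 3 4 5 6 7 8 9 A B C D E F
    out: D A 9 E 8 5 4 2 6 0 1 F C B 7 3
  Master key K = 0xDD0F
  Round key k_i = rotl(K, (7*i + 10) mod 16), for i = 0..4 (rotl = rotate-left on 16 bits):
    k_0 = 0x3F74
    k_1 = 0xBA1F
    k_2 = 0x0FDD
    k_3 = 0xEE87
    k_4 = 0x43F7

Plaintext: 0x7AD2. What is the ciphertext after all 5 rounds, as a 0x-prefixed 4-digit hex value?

0xD465

s_0 = plaintext = 0x7AD2
s_1 = Round(s_0, k_0) = 0xD26E
s_2 = Round(s_1, k_1) = 0x6EF8
s_3 = Round(s_2, k_2) = 0xF8FB
s_4 = Round(s_3, k_3) = 0xFBD4
s_5 = Round(s_4, k_4) = 0xD465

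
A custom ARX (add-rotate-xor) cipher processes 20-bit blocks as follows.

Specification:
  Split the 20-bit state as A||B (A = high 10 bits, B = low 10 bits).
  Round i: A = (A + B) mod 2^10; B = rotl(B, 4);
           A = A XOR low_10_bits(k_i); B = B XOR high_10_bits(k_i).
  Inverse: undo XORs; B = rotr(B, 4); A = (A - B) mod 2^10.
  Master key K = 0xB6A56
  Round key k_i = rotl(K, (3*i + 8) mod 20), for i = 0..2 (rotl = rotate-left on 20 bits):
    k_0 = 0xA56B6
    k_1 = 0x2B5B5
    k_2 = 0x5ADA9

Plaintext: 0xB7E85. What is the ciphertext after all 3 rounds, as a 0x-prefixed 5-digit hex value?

0xB0C0A

s_0 = plaintext = 0xB7E85
s_1 = Round(s_0, k_0) = 0xF4ACF
s_2 = Round(s_1, k_1) = 0xC5056
s_3 = Round(s_2, k_2) = 0xB0C0A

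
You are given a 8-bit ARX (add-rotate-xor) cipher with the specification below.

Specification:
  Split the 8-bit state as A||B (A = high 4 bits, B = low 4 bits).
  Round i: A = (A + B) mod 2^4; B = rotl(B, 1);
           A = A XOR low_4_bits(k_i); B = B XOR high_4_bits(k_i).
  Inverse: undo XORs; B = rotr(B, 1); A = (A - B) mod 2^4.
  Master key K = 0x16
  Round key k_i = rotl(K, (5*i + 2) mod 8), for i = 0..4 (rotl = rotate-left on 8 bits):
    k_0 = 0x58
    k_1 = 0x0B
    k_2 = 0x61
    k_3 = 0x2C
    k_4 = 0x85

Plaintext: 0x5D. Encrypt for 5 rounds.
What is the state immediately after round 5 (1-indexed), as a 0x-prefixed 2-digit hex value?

s_0 = plaintext = 0x5D
s_1 = Round(s_0, k_0) = 0xAE
s_2 = Round(s_1, k_1) = 0x3D
s_3 = Round(s_2, k_2) = 0x1D
s_4 = Round(s_3, k_3) = 0x29
s_5 = Round(s_4, k_4) = 0xEB

0xEB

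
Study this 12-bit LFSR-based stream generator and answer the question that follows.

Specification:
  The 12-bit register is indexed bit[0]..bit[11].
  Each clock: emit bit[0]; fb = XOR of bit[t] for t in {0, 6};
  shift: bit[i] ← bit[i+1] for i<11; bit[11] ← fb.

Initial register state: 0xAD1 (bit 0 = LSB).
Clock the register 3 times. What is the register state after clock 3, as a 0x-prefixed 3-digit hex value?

reg_0 = 0xAD1
clock 1: out=1, reg = 0x568
clock 2: out=0, reg = 0xAB4
clock 3: out=0, reg = 0x55A

0x55A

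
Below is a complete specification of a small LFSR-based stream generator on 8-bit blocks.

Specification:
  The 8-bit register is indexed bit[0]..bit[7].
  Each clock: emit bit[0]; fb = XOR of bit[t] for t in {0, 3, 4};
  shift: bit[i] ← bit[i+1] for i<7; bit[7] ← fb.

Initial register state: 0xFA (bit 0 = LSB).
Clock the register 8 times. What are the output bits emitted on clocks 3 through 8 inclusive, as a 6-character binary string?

011111

reg_0 = 0xFA
clock 1: out=0, reg = 0x7D
clock 2: out=1, reg = 0xBE
clock 3: out=0, reg = 0x5F
clock 4: out=1, reg = 0xAF
clock 5: out=1, reg = 0x57
clock 6: out=1, reg = 0x2B
clock 7: out=1, reg = 0x15
clock 8: out=1, reg = 0x0A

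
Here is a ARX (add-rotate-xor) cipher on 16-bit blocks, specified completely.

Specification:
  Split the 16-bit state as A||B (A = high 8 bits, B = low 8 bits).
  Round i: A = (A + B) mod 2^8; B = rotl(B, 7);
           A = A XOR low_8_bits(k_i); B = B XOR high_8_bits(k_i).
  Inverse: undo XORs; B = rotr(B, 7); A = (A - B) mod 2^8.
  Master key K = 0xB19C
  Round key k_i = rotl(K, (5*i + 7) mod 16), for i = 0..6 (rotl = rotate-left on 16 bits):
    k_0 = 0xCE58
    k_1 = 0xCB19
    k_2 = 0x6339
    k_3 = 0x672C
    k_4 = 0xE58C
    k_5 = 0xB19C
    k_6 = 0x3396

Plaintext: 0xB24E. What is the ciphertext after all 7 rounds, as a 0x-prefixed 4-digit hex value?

0x73B1

s_0 = plaintext = 0xB24E
s_1 = Round(s_0, k_0) = 0x58E9
s_2 = Round(s_1, k_1) = 0x583F
s_3 = Round(s_2, k_2) = 0xAEFC
s_4 = Round(s_3, k_3) = 0x8619
s_5 = Round(s_4, k_4) = 0x1369
s_6 = Round(s_5, k_5) = 0xE005
s_7 = Round(s_6, k_6) = 0x73B1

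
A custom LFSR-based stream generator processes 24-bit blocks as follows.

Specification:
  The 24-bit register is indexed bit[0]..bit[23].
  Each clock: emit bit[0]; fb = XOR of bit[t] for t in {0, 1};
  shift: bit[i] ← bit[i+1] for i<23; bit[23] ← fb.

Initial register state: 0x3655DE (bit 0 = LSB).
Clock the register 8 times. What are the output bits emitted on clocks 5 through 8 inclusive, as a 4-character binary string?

1011

reg_0 = 0x3655DE
clock 1: out=0, reg = 0x9B2AEF
clock 2: out=1, reg = 0x4D9577
clock 3: out=1, reg = 0x26CABB
clock 4: out=1, reg = 0x13655D
clock 5: out=1, reg = 0x89B2AE
clock 6: out=0, reg = 0xC4D957
clock 7: out=1, reg = 0x626CAB
clock 8: out=1, reg = 0x313655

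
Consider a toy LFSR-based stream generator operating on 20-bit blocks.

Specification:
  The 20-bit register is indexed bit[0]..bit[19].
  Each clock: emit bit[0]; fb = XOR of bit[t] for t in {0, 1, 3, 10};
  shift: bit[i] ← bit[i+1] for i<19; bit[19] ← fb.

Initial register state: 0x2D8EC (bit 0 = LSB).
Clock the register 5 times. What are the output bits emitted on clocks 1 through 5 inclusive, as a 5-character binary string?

00110

reg_0 = 0x2D8EC
clock 1: out=0, reg = 0x96C76
clock 2: out=0, reg = 0x4B63B
clock 3: out=1, reg = 0x25B1D
clock 4: out=1, reg = 0x12D8E
clock 5: out=0, reg = 0x896C7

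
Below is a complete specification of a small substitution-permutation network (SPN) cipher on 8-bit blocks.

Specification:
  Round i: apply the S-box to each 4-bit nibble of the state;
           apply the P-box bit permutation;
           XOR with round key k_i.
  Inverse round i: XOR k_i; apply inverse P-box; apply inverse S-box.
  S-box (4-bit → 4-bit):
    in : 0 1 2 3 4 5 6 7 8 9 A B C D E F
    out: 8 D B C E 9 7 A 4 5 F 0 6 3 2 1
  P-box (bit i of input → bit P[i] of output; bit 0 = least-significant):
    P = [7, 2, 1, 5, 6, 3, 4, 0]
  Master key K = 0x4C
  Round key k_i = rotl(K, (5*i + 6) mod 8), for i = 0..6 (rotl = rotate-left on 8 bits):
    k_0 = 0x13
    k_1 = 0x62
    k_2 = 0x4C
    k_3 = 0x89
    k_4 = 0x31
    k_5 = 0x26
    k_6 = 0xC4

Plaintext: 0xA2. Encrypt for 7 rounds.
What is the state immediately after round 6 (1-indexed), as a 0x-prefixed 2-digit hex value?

0x0D

s_0 = plaintext = 0xA2
s_1 = Round(s_0, k_0) = 0xEE
s_2 = Round(s_1, k_1) = 0x6E
s_3 = Round(s_2, k_2) = 0x10
s_4 = Round(s_3, k_3) = 0xF8
s_5 = Round(s_4, k_4) = 0x73
s_6 = Round(s_5, k_5) = 0x0D
s_7 = Round(s_6, k_6) = 0x41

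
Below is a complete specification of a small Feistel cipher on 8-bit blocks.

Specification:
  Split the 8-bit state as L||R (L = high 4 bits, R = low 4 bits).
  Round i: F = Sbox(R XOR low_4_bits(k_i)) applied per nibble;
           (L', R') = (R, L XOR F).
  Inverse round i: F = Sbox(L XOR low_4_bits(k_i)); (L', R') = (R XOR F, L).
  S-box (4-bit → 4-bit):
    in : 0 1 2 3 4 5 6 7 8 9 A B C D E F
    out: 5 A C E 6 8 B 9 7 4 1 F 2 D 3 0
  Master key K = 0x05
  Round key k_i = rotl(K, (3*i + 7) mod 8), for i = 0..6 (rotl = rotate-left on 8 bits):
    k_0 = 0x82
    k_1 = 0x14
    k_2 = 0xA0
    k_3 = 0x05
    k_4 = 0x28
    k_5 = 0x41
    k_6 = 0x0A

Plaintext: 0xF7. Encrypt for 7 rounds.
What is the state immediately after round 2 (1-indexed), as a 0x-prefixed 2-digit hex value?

s_0 = plaintext = 0xF7
s_1 = Round(s_0, k_0) = 0x77
s_2 = Round(s_1, k_1) = 0x79
s_3 = Round(s_2, k_2) = 0x93
s_4 = Round(s_3, k_3) = 0x32
s_5 = Round(s_4, k_4) = 0x22
s_6 = Round(s_5, k_5) = 0x2C
s_7 = Round(s_6, k_6) = 0xC9

0x79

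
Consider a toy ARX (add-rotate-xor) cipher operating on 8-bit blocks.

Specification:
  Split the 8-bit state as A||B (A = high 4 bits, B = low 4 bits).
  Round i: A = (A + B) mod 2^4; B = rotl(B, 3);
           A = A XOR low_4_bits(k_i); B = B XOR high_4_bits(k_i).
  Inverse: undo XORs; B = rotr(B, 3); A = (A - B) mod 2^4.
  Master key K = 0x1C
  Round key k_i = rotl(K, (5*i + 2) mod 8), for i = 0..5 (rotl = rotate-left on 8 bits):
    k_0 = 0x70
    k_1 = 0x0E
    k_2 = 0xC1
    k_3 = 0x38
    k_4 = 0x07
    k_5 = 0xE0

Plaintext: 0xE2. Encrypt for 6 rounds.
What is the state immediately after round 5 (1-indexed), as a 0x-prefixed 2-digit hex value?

0x7C

s_0 = plaintext = 0xE2
s_1 = Round(s_0, k_0) = 0x06
s_2 = Round(s_1, k_1) = 0x83
s_3 = Round(s_2, k_2) = 0xA5
s_4 = Round(s_3, k_3) = 0x79
s_5 = Round(s_4, k_4) = 0x7C
s_6 = Round(s_5, k_5) = 0x38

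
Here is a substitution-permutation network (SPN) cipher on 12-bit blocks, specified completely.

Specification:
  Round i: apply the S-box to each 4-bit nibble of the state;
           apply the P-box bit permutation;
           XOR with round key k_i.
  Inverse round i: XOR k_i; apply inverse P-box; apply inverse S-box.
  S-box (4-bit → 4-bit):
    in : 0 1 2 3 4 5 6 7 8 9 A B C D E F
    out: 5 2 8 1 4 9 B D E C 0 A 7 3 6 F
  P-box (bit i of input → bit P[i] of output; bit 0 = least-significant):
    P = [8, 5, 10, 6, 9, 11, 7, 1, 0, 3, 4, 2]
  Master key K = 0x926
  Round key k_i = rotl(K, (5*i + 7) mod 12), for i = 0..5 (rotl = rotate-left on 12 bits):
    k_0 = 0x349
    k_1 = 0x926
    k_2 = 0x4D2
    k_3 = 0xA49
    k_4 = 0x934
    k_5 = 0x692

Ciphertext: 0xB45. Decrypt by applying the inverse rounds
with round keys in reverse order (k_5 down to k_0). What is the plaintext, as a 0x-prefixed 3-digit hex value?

s_0 = ciphertext = 0xB45
s_1 = InvRound(s_0, k_5) = 0x787
s_2 = InvRound(s_1, k_4) = 0x0FE
s_3 = InvRound(s_2, k_3) = 0x7F1
s_4 = InvRound(s_3, k_2) = 0x35D
s_5 = InvRound(s_4, k_1) = 0xC6B
s_6 = InvRound(s_5, k_0) = 0xA6C

0xA6C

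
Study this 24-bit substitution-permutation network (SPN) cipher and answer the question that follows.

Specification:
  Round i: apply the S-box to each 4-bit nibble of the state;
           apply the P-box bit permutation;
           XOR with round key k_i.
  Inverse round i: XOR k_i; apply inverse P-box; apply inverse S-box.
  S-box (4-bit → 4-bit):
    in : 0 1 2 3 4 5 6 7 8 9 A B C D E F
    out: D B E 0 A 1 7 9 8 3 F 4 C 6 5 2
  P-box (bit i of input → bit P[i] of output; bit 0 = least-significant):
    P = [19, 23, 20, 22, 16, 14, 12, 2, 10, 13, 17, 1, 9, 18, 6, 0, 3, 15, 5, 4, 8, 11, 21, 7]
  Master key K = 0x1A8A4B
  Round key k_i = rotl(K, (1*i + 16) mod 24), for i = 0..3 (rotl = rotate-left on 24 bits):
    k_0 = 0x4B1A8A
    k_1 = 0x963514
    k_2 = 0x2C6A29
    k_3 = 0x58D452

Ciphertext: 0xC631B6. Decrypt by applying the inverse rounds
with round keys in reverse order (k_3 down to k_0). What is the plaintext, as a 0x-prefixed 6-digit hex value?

0xE8E23A

s_0 = ciphertext = 0xC631B6
s_1 = InvRound(s_0, k_3) = 0x7DD646
s_2 = InvRound(s_1, k_2) = 0xF6C10C
s_3 = InvRound(s_2, k_1) = 0xB139D8
s_4 = InvRound(s_3, k_0) = 0xE8E23A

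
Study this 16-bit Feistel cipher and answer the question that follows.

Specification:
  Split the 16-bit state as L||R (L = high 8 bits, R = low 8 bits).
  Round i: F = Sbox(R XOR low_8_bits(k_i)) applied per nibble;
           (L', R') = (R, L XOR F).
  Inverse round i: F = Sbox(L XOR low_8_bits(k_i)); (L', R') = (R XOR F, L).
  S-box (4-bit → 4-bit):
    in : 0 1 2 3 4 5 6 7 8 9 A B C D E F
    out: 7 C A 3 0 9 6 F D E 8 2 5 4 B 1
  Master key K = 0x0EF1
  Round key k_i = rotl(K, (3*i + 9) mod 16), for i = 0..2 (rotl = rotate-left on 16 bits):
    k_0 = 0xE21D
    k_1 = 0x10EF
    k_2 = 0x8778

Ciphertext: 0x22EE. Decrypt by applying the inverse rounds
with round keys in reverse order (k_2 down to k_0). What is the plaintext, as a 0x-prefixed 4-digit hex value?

s_0 = ciphertext = 0x22EE
s_1 = InvRound(s_0, k_2) = 0x7622
s_2 = InvRound(s_1, k_1) = 0xCC76
s_3 = InvRound(s_2, k_0) = 0x3ACC

0x3ACC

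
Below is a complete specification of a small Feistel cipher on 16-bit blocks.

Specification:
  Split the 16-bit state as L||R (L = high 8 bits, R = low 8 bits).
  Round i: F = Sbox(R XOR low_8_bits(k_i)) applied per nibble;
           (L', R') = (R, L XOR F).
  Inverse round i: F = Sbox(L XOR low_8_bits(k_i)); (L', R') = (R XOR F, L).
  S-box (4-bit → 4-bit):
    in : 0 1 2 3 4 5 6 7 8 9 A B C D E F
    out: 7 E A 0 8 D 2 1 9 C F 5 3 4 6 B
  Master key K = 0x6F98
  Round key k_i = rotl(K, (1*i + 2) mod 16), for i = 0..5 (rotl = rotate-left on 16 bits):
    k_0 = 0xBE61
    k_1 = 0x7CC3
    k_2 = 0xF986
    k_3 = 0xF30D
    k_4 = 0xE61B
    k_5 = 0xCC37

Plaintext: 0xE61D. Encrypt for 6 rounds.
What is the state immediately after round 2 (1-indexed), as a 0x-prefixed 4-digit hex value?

0xF51F

s_0 = plaintext = 0xE61D
s_1 = Round(s_0, k_0) = 0x1DF5
s_2 = Round(s_1, k_1) = 0xF51F
s_3 = Round(s_2, k_2) = 0x1F39
s_4 = Round(s_3, k_3) = 0x3917
s_5 = Round(s_4, k_4) = 0x174A
s_6 = Round(s_5, k_5) = 0x4A03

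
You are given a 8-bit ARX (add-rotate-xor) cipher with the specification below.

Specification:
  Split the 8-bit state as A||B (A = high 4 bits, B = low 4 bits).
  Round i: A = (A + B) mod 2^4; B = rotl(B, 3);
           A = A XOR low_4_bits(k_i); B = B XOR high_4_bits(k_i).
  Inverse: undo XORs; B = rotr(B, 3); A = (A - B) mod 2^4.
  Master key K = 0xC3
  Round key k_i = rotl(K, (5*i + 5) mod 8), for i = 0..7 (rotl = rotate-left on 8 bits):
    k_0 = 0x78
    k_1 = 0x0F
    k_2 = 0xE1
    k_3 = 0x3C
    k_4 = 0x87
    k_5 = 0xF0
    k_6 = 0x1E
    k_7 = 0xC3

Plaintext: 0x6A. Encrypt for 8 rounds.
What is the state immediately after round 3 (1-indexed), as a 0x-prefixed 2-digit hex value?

0x76

s_0 = plaintext = 0x6A
s_1 = Round(s_0, k_0) = 0x82
s_2 = Round(s_1, k_1) = 0x51
s_3 = Round(s_2, k_2) = 0x76
s_4 = Round(s_3, k_3) = 0x10
s_5 = Round(s_4, k_4) = 0x68
s_6 = Round(s_5, k_5) = 0xEB
s_7 = Round(s_6, k_6) = 0x7C
s_8 = Round(s_7, k_7) = 0x0A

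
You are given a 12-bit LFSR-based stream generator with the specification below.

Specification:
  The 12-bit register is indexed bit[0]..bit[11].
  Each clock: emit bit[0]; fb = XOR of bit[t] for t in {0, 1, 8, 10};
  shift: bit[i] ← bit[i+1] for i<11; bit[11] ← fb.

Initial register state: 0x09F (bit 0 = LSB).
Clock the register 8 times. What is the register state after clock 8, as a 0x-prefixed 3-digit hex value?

0x900

reg_0 = 0x09F
clock 1: out=1, reg = 0x04F
clock 2: out=1, reg = 0x027
clock 3: out=1, reg = 0x013
clock 4: out=1, reg = 0x009
clock 5: out=1, reg = 0x804
clock 6: out=0, reg = 0x402
clock 7: out=0, reg = 0x201
clock 8: out=1, reg = 0x900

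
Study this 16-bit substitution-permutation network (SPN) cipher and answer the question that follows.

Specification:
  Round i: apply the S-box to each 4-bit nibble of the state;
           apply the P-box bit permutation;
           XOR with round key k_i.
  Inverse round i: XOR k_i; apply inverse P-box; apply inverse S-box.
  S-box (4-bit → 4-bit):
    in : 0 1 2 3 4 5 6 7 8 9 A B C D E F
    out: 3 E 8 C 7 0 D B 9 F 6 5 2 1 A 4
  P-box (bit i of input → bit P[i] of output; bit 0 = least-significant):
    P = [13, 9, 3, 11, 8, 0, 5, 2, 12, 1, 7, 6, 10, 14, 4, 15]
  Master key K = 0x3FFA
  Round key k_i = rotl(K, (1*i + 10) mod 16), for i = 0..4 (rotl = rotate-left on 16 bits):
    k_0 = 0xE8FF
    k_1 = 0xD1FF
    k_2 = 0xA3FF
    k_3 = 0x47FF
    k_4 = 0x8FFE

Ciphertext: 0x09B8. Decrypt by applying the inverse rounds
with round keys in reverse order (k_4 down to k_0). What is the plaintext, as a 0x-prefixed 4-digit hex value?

s_0 = ciphertext = 0x09B8
s_1 = InvRound(s_0, k_4) = 0x8E2C
s_2 = InvRound(s_1, k_3) = 0x1102
s_3 = InvRound(s_2, k_2) = 0x3614
s_4 = InvRound(s_3, k_1) = 0x7144
s_5 = InvRound(s_4, k_0) = 0x3443

0x3443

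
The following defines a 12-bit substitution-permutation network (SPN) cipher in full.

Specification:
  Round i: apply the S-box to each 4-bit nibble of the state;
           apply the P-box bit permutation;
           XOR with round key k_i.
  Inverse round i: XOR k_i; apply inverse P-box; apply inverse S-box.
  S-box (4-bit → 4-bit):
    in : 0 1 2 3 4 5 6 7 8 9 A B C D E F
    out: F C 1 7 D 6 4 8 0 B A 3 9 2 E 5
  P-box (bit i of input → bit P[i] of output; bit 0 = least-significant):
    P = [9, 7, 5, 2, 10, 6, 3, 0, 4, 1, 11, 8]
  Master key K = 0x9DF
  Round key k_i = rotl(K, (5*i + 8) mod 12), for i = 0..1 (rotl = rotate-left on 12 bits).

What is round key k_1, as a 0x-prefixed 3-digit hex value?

0x3BF

K = 0x9DF
k_0 = rotl(K, (5*0+8) mod 12) = rotl(K, 8) = 0xF9D
k_1 = rotl(K, (5*1+8) mod 12) = rotl(K, 1) = 0x3BF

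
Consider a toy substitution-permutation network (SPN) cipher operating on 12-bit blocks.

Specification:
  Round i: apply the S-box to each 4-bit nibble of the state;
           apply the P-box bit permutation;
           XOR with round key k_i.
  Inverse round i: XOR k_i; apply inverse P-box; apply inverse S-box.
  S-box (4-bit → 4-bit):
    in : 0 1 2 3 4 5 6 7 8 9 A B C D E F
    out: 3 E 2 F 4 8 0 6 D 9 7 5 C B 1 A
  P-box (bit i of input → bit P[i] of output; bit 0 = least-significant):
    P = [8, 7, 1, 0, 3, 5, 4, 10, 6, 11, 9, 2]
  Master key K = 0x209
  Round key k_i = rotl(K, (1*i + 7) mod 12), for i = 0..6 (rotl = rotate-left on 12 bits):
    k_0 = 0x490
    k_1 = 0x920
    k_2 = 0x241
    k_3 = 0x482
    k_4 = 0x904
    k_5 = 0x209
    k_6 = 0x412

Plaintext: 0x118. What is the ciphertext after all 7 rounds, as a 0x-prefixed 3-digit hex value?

s_0 = plaintext = 0x118
s_1 = Round(s_0, k_0) = 0xBA7
s_2 = Round(s_1, k_1) = 0xBDA
s_3 = Round(s_2, k_2) = 0x5AB
s_4 = Round(s_3, k_3) = 0x5BC
s_5 = Round(s_4, k_4) = 0x91B
s_6 = Round(s_5, k_5) = 0x77F
s_7 = Round(s_6, k_6) = 0xEA3

0xEA3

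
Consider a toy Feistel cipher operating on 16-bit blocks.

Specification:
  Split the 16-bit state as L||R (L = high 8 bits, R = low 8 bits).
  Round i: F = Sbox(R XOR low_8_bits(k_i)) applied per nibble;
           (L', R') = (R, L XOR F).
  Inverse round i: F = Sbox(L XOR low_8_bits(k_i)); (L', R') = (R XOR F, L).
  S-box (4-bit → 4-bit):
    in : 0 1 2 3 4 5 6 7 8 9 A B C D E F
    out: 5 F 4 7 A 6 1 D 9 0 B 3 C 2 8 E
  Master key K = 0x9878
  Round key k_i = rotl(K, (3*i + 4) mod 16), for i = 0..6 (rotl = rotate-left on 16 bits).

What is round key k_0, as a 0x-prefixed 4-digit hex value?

K = 0x9878
k_0 = rotl(K, (3*0+4) mod 16) = rotl(K, 4) = 0x8789

0x8789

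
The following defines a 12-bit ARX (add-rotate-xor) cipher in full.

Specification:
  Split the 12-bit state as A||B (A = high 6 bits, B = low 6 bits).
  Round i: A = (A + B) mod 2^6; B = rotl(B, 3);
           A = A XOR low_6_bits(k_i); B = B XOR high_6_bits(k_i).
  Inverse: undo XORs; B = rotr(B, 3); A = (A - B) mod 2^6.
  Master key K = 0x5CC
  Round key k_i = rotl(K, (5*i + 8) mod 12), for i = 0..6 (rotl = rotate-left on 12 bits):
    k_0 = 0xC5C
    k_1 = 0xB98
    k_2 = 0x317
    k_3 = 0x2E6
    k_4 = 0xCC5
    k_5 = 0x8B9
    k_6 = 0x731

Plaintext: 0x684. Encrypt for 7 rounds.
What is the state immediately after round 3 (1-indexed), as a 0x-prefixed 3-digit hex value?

s_0 = plaintext = 0x684
s_1 = Round(s_0, k_0) = 0x091
s_2 = Round(s_1, k_1) = 0x2E4
s_3 = Round(s_2, k_2) = 0xE28
s_4 = Round(s_3, k_3) = 0x18E
s_5 = Round(s_4, k_4) = 0x442
s_6 = Round(s_5, k_5) = 0xAB2
s_7 = Round(s_6, k_6) = 0xB4A

0xE28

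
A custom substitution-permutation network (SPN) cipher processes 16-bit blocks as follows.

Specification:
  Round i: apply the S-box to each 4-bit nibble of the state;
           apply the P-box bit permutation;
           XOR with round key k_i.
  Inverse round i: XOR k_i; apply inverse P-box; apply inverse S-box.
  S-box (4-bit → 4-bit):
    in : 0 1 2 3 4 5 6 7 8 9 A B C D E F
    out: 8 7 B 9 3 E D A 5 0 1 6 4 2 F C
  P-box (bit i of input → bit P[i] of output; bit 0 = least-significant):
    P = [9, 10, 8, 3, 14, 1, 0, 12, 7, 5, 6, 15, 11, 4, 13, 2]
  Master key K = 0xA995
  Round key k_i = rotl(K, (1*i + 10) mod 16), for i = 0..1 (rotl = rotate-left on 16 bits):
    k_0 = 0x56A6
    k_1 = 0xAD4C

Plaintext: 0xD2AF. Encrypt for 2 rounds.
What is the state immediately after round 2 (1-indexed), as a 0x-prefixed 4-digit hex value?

s_0 = plaintext = 0xD2AF
s_1 = Round(s_0, k_0) = 0x971E
s_2 = Round(s_1, k_1) = 0x6A67

0x6A67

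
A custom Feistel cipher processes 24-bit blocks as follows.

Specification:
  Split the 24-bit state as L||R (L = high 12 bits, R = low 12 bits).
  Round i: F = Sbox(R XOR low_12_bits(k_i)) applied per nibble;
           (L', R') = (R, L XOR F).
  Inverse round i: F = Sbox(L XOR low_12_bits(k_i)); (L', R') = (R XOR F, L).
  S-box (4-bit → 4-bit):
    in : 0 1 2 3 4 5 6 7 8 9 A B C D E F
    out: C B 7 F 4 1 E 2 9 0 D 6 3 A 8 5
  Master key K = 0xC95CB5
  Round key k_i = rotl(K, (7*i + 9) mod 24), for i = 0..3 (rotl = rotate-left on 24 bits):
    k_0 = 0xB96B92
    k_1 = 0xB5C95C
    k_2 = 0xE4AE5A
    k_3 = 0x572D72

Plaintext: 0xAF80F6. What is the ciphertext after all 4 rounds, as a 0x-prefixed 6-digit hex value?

0x99053D

s_0 = plaintext = 0xAF80F6
s_1 = Round(s_0, k_0) = 0x0F6C1C
s_2 = Round(s_1, k_1) = 0xC1C1BA
s_3 = Round(s_2, k_2) = 0x1BA990
s_4 = Round(s_3, k_3) = 0x99053D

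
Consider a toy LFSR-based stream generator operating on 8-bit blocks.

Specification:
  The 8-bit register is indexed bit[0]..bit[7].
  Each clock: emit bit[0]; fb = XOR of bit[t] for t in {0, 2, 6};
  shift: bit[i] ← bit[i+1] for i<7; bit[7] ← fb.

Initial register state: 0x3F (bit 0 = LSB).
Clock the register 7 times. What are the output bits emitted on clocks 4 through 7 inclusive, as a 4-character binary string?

1110

reg_0 = 0x3F
clock 1: out=1, reg = 0x1F
clock 2: out=1, reg = 0x0F
clock 3: out=1, reg = 0x07
clock 4: out=1, reg = 0x03
clock 5: out=1, reg = 0x81
clock 6: out=1, reg = 0xC0
clock 7: out=0, reg = 0xE0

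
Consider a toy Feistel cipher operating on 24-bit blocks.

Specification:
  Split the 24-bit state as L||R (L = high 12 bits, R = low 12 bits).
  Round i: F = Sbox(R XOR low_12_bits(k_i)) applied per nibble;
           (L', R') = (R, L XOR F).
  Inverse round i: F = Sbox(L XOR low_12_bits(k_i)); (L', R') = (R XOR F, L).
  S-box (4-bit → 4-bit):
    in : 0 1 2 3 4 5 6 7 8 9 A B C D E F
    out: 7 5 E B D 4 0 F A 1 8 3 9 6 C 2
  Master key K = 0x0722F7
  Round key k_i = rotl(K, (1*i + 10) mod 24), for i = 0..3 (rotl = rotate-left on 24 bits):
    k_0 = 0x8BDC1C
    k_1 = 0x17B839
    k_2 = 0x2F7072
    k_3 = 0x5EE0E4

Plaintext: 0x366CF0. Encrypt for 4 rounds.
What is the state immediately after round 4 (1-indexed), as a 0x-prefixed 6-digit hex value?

s_0 = plaintext = 0x366CF0
s_1 = Round(s_0, k_0) = 0xCF04AF
s_2 = Round(s_1, k_1) = 0x4AF5E0
s_3 = Round(s_2, k_2) = 0x5E00B1
s_4 = Round(s_3, k_3) = 0x0B12A4

0x0B12A4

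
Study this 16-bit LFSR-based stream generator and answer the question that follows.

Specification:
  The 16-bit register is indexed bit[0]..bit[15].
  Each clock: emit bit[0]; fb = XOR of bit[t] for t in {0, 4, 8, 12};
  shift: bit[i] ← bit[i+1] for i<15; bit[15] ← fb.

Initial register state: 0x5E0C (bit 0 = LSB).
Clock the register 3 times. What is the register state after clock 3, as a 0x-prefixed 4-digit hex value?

0xEBC1

reg_0 = 0x5E0C
clock 1: out=0, reg = 0xAF06
clock 2: out=0, reg = 0xD783
clock 3: out=1, reg = 0xEBC1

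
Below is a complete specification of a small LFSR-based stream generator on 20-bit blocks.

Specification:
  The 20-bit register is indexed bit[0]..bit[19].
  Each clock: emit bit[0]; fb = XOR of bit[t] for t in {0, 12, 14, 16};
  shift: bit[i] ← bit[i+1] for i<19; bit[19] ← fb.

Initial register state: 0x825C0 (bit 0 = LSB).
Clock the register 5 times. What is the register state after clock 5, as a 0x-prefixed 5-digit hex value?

0x5412E

reg_0 = 0x825C0
clock 1: out=0, reg = 0x412E0
clock 2: out=0, reg = 0xA0970
clock 3: out=0, reg = 0x504B8
clock 4: out=0, reg = 0xA825C
clock 5: out=0, reg = 0x5412E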